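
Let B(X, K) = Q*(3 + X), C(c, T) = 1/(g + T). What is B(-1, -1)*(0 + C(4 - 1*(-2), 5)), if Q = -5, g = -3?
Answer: -5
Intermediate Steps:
C(c, T) = 1/(-3 + T)
B(X, K) = -15 - 5*X (B(X, K) = -5*(3 + X) = -15 - 5*X)
B(-1, -1)*(0 + C(4 - 1*(-2), 5)) = (-15 - 5*(-1))*(0 + 1/(-3 + 5)) = (-15 + 5)*(0 + 1/2) = -10*(0 + ½) = -10*½ = -5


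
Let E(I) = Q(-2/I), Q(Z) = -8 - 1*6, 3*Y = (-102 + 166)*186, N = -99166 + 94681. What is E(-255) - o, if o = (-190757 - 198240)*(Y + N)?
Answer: -201111463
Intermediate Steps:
N = -4485
Y = 3968 (Y = ((-102 + 166)*186)/3 = (64*186)/3 = (⅓)*11904 = 3968)
Q(Z) = -14 (Q(Z) = -8 - 6 = -14)
E(I) = -14
o = 201111449 (o = (-190757 - 198240)*(3968 - 4485) = -388997*(-517) = 201111449)
E(-255) - o = -14 - 1*201111449 = -14 - 201111449 = -201111463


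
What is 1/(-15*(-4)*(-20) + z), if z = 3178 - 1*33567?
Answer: -1/31589 ≈ -3.1657e-5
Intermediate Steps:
z = -30389 (z = 3178 - 33567 = -30389)
1/(-15*(-4)*(-20) + z) = 1/(-15*(-4)*(-20) - 30389) = 1/(60*(-20) - 30389) = 1/(-1200 - 30389) = 1/(-31589) = -1/31589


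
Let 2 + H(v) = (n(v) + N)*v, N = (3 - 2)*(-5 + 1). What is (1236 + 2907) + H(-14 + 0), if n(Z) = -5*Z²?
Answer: 17917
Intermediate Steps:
N = -4 (N = 1*(-4) = -4)
H(v) = -2 + v*(-4 - 5*v²) (H(v) = -2 + (-5*v² - 4)*v = -2 + (-4 - 5*v²)*v = -2 + v*(-4 - 5*v²))
(1236 + 2907) + H(-14 + 0) = (1236 + 2907) + (-2 - 5*(-14 + 0)³ - 4*(-14 + 0)) = 4143 + (-2 - 5*(-14)³ - 4*(-14)) = 4143 + (-2 - 5*(-2744) + 56) = 4143 + (-2 + 13720 + 56) = 4143 + 13774 = 17917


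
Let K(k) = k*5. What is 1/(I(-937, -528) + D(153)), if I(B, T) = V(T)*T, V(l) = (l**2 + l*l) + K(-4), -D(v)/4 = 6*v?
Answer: -1/294389016 ≈ -3.3969e-9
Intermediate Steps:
K(k) = 5*k
D(v) = -24*v
V(l) = -20 + 2*l**2 (V(l) = (l**2 + l*l) + 5*(-4) = (l**2 + l**2) - 20 = 2*l**2 - 20 = -20 + 2*l**2)
I(B, T) = T*(-20 + 2*T**2) (I(B, T) = (-20 + 2*T**2)*T = T*(-20 + 2*T**2))
1/(I(-937, -528) + D(153)) = 1/(2*(-528)*(-10 + (-528)**2) - 24*153) = 1/(2*(-528)*(-10 + 278784) - 3672) = 1/(2*(-528)*278774 - 3672) = 1/(-294385344 - 3672) = 1/(-294389016) = -1/294389016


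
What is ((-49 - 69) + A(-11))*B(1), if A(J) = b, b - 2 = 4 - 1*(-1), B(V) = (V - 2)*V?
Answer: 111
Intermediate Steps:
B(V) = V*(-2 + V) (B(V) = (-2 + V)*V = V*(-2 + V))
b = 7 (b = 2 + (4 - 1*(-1)) = 2 + (4 + 1) = 2 + 5 = 7)
A(J) = 7
((-49 - 69) + A(-11))*B(1) = ((-49 - 69) + 7)*(1*(-2 + 1)) = (-118 + 7)*(1*(-1)) = -111*(-1) = 111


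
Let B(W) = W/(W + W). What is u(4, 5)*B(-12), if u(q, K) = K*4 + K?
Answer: 25/2 ≈ 12.500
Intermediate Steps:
u(q, K) = 5*K (u(q, K) = 4*K + K = 5*K)
B(W) = ½ (B(W) = W/((2*W)) = W*(1/(2*W)) = ½)
u(4, 5)*B(-12) = (5*5)*(½) = 25*(½) = 25/2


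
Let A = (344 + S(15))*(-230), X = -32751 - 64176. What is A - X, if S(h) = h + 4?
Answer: 13437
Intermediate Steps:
S(h) = 4 + h
X = -96927
A = -83490 (A = (344 + (4 + 15))*(-230) = (344 + 19)*(-230) = 363*(-230) = -83490)
A - X = -83490 - 1*(-96927) = -83490 + 96927 = 13437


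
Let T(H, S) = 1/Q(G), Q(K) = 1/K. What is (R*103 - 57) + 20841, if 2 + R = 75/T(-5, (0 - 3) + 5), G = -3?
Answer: 18003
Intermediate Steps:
T(H, S) = -3 (T(H, S) = 1/(1/(-3)) = 1/(-⅓) = -3)
R = -27 (R = -2 + 75/(-3) = -2 + 75*(-⅓) = -2 - 25 = -27)
(R*103 - 57) + 20841 = (-27*103 - 57) + 20841 = (-2781 - 57) + 20841 = -2838 + 20841 = 18003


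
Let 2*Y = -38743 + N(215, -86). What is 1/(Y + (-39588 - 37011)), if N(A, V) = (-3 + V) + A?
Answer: -2/191815 ≈ -1.0427e-5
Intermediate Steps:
N(A, V) = -3 + A + V
Y = -38617/2 (Y = (-38743 + (-3 + 215 - 86))/2 = (-38743 + 126)/2 = (½)*(-38617) = -38617/2 ≈ -19309.)
1/(Y + (-39588 - 37011)) = 1/(-38617/2 + (-39588 - 37011)) = 1/(-38617/2 - 76599) = 1/(-191815/2) = -2/191815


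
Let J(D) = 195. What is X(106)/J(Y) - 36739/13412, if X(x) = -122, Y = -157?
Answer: -8800369/2615340 ≈ -3.3649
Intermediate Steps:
X(106)/J(Y) - 36739/13412 = -122/195 - 36739/13412 = -8800369/2615340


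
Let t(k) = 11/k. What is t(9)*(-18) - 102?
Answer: -124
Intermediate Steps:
t(9)*(-18) - 102 = (11/9)*(-18) - 102 = -22 - 102 = -124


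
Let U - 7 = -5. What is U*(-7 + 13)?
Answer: 12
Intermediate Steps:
U = 2 (U = 7 - 5 = 2)
U*(-7 + 13) = 2*(-7 + 13) = 2*6 = 12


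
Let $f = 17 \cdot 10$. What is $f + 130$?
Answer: $300$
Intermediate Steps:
$f = 170$
$f + 130 = 170 + 130 = 300$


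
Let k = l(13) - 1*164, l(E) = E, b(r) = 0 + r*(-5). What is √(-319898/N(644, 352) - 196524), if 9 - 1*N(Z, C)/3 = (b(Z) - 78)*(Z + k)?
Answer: I*√4675824460530000726/4877769 ≈ 443.31*I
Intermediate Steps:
b(r) = -5*r (b(r) = 0 - 5*r = -5*r)
k = -151 (k = 13 - 1*164 = 13 - 164 = -151)
N(Z, C) = 27 - 3*(-151 + Z)*(-78 - 5*Z) (N(Z, C) = 27 - 3*(-5*Z - 78)*(Z - 151) = 27 - 3*(-78 - 5*Z)*(-151 + Z) = 27 - 3*(-151 + Z)*(-78 - 5*Z))
√(-319898/N(644, 352) - 196524) = √(-319898/(-35307 - 2031*644 + 15*644²) - 196524) = √(-319898/(-35307 - 1307964 + 15*414736) - 196524) = √(-319898/(-35307 - 1307964 + 6221040) - 196524) = √(-319898/4877769 - 196524) = √(-958598994854/4877769) = I*√4675824460530000726/4877769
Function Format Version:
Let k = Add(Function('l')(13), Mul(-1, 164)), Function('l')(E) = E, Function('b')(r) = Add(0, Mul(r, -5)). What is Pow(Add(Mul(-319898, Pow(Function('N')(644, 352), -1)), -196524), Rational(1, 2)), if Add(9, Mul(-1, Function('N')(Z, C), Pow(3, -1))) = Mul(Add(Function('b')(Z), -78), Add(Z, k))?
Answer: Mul(Rational(1, 4877769), I, Pow(4675824460530000726, Rational(1, 2))) ≈ Mul(443.31, I)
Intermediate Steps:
Function('b')(r) = Mul(-5, r) (Function('b')(r) = Add(0, Mul(-5, r)) = Mul(-5, r))
k = -151 (k = Add(13, Mul(-1, 164)) = Add(13, -164) = -151)
Function('N')(Z, C) = Add(27, Mul(-3, Add(-151, Z), Add(-78, Mul(-5, Z)))) (Function('N')(Z, C) = Add(27, Mul(-3, Mul(Add(Mul(-5, Z), -78), Add(Z, -151)))) = Add(27, Mul(-3, Mul(Add(-78, Mul(-5, Z)), Add(-151, Z)))) = Add(27, Mul(-3, Mul(Add(-151, Z), Add(-78, Mul(-5, Z))))) = Add(27, Mul(-3, Add(-151, Z), Add(-78, Mul(-5, Z)))))
Pow(Add(Mul(-319898, Pow(Function('N')(644, 352), -1)), -196524), Rational(1, 2)) = Pow(Add(Mul(-319898, Pow(Add(-35307, Mul(-2031, 644), Mul(15, Pow(644, 2))), -1)), -196524), Rational(1, 2)) = Pow(Add(Mul(-319898, Pow(Add(-35307, -1307964, Mul(15, 414736)), -1)), -196524), Rational(1, 2)) = Pow(Add(Mul(-319898, Pow(Add(-35307, -1307964, 6221040), -1)), -196524), Rational(1, 2)) = Pow(Add(Mul(-319898, Pow(4877769, -1)), -196524), Rational(1, 2)) = Pow(Add(Mul(-319898, Rational(1, 4877769)), -196524), Rational(1, 2)) = Pow(Add(Rational(-319898, 4877769), -196524), Rational(1, 2)) = Pow(Rational(-958598994854, 4877769), Rational(1, 2)) = Mul(Rational(1, 4877769), I, Pow(4675824460530000726, Rational(1, 2)))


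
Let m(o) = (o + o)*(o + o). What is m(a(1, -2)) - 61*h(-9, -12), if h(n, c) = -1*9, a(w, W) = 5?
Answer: 649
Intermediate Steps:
m(o) = 4*o² (m(o) = (2*o)*(2*o) = 4*o²)
h(n, c) = -9
m(a(1, -2)) - 61*h(-9, -12) = 4*5² - 61*(-9) = 4*25 + 549 = 100 + 549 = 649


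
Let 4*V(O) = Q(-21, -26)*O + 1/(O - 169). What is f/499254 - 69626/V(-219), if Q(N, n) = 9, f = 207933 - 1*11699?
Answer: 27049616664737/190901998623 ≈ 141.69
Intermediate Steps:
f = 196234 (f = 207933 - 11699 = 196234)
V(O) = 1/(4*(-169 + O)) + 9*O/4 (V(O) = (9*O + 1/(O - 169))/4 = (9*O + 1/(-169 + O))/4 = (1/(-169 + O) + 9*O)/4 = 1/(4*(-169 + O)) + 9*O/4)
f/499254 - 69626/V(-219) = 196234/499254 - 69626*4*(-169 - 219)/(1 - 1521*(-219) + 9*(-219)²) = 196234*(1/499254) - 69626*(-1552/(1 + 333099 + 9*47961)) = 98117/249627 - 69626*(-1552/(1 + 333099 + 431649)) = 98117/249627 - 69626/((¼)*(-1/388)*764749) = 98117/249627 - 69626/(-764749/1552) = 98117/249627 - 69626*(-1552/764749) = 98117/249627 + 108059552/764749 = 27049616664737/190901998623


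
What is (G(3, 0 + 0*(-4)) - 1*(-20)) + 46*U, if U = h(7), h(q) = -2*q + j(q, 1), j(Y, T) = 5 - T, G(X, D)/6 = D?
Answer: -440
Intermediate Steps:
G(X, D) = 6*D
h(q) = 4 - 2*q (h(q) = -2*q + (5 - 1*1) = -2*q + (5 - 1) = -2*q + 4 = 4 - 2*q)
U = -10 (U = 4 - 2*7 = 4 - 14 = -10)
(G(3, 0 + 0*(-4)) - 1*(-20)) + 46*U = (6*(0 + 0*(-4)) - 1*(-20)) + 46*(-10) = (6*(0 + 0) + 20) - 460 = (6*0 + 20) - 460 = (0 + 20) - 460 = 20 - 460 = -440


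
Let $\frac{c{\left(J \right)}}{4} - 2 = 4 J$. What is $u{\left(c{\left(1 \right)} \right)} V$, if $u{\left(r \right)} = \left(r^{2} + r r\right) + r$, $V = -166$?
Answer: $-195216$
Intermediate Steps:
$c{\left(J \right)} = 8 + 16 J$ ($c{\left(J \right)} = 8 + 4 \cdot 4 J = 8 + 16 J$)
$u{\left(r \right)} = r + 2 r^{2}$ ($u{\left(r \right)} = \left(r^{2} + r^{2}\right) + r = 2 r^{2} + r = r + 2 r^{2}$)
$u{\left(c{\left(1 \right)} \right)} V = \left(8 + 16 \cdot 1\right) \left(1 + 2 \left(8 + 16 \cdot 1\right)\right) \left(-166\right) = \left(8 + 16\right) \left(1 + 2 \left(8 + 16\right)\right) \left(-166\right) = 24 \left(1 + 2 \cdot 24\right) \left(-166\right) = 24 \left(1 + 48\right) \left(-166\right) = 24 \cdot 49 \left(-166\right) = 1176 \left(-166\right) = -195216$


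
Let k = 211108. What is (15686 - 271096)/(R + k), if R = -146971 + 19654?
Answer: -255410/83791 ≈ -3.0482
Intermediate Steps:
R = -127317
(15686 - 271096)/(R + k) = (15686 - 271096)/(-127317 + 211108) = -255410/83791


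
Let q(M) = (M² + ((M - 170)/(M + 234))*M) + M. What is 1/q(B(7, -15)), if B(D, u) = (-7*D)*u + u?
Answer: 53/27535360 ≈ 1.9248e-6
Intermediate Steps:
B(D, u) = u - 7*D*u (B(D, u) = -7*D*u + u = u - 7*D*u)
q(M) = M + M² + M*(-170 + M)/(234 + M) (q(M) = (M² + ((-170 + M)/(234 + M))*M) + M = (M² + M*(-170 + M)/(234 + M)) + M = M + M² + M*(-170 + M)/(234 + M))
1/q(B(7, -15)) = 1/((-15*(1 - 7*7))*(64 + (-15*(1 - 7*7))² + 236*(-15*(1 - 7*7)))/(234 - 15*(1 - 7*7))) = 1/((-15*(1 - 49))*(64 + (-15*(1 - 49))² + 236*(-15*(1 - 49)))/(234 - 15*(1 - 49))) = 1/((-15*(-48))*(64 + (-15*(-48))² + 236*(-15*(-48)))/(234 - 15*(-48))) = 1/(720*(64 + 720² + 236*720)/(234 + 720)) = 1/(720*(64 + 518400 + 169920)/954) = 1/(720*(1/954)*688384) = 1/(27535360/53) = 53/27535360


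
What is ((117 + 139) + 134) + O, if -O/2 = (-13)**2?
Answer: 52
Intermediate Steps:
O = -338 (O = -2*(-13)**2 = -2*169 = -338)
((117 + 139) + 134) + O = ((117 + 139) + 134) - 338 = (256 + 134) - 338 = 390 - 338 = 52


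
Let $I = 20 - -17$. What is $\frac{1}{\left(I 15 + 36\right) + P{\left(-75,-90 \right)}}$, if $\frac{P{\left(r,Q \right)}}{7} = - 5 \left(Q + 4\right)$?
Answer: $\frac{1}{3601} \approx 0.0002777$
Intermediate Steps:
$I = 37$ ($I = 20 + 17 = 37$)
$P{\left(r,Q \right)} = -140 - 35 Q$ ($P{\left(r,Q \right)} = 7 \left(- 5 \left(Q + 4\right)\right) = 7 \left(- 5 \left(4 + Q\right)\right) = 7 \left(-20 - 5 Q\right) = -140 - 35 Q$)
$\frac{1}{\left(I 15 + 36\right) + P{\left(-75,-90 \right)}} = \frac{1}{\left(37 \cdot 15 + 36\right) - -3010} = \frac{1}{\left(555 + 36\right) + \left(-140 + 3150\right)} = \frac{1}{591 + 3010} = \frac{1}{3601}$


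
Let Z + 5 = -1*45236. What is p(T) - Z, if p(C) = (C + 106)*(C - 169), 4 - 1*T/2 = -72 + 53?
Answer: 26545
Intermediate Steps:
T = 46 (T = 8 - 2*(-72 + 53) = 8 - 2*(-19) = 8 + 38 = 46)
p(C) = (-169 + C)*(106 + C) (p(C) = (106 + C)*(-169 + C) = (-169 + C)*(106 + C))
Z = -45241 (Z = -5 - 1*45236 = -5 - 45236 = -45241)
p(T) - Z = (-17914 + 46² - 63*46) - 1*(-45241) = (-17914 + 2116 - 2898) + 45241 = -18696 + 45241 = 26545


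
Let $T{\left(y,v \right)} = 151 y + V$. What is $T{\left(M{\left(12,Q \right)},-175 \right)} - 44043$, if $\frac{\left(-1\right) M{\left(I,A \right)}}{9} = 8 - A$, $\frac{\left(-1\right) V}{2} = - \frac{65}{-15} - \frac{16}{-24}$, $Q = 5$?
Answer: $-48130$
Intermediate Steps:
$V = -10$ ($V = - 2 \left(- \frac{65}{-15} - \frac{16}{-24}\right) = - 2 \left(\left(-65\right) \left(- \frac{1}{15}\right) - - \frac{2}{3}\right) = - 2 \left(\frac{13}{3} + \frac{2}{3}\right) = \left(-2\right) 5 = -10$)
$M{\left(I,A \right)} = -72 + 9 A$ ($M{\left(I,A \right)} = - 9 \left(8 - A\right) = -72 + 9 A$)
$T{\left(y,v \right)} = -10 + 151 y$ ($T{\left(y,v \right)} = 151 y - 10 = -10 + 151 y$)
$T{\left(M{\left(12,Q \right)},-175 \right)} - 44043 = \left(-10 + 151 \left(-72 + 9 \cdot 5\right)\right) - 44043 = \left(-10 + 151 \left(-72 + 45\right)\right) - 44043 = \left(-10 + 151 \left(-27\right)\right) - 44043 = \left(-10 - 4077\right) - 44043 = -4087 - 44043 = -48130$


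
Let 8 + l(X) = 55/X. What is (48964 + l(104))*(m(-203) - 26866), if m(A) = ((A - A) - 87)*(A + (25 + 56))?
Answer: -20686679177/26 ≈ -7.9564e+8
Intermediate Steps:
m(A) = -7047 - 87*A (m(A) = (0 - 87)*(A + 81) = -87*(81 + A) = -7047 - 87*A)
l(X) = -8 + 55/X
(48964 + l(104))*(m(-203) - 26866) = (48964 + (-8 + 55/104))*((-7047 - 87*(-203)) - 26866) = (48964 + (-8 + 55*(1/104)))*((-7047 + 17661) - 26866) = (48964 + (-8 + 55/104))*(10614 - 26866) = (48964 - 777/104)*(-16252) = (5091479/104)*(-16252) = -20686679177/26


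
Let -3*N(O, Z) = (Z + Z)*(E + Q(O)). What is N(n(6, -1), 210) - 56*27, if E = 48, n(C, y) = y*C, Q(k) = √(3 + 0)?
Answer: -8232 - 140*√3 ≈ -8474.5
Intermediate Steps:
Q(k) = √3
n(C, y) = C*y
N(O, Z) = -2*Z*(48 + √3)/3 (N(O, Z) = -(Z + Z)*(48 + √3)/3 = -2*Z*(48 + √3)/3)
N(n(6, -1), 210) - 56*27 = -⅔*210*(48 + √3) - 56*27 = (-6720 - 140*√3) - 1*1512 = (-6720 - 140*√3) - 1512 = -8232 - 140*√3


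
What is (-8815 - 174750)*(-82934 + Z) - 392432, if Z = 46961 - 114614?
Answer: 27642110223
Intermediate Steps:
Z = -67653
(-8815 - 174750)*(-82934 + Z) - 392432 = (-8815 - 174750)*(-82934 - 67653) - 392432 = -183565*(-150587) - 392432 = 27642502655 - 392432 = 27642110223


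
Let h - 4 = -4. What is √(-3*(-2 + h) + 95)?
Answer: √101 ≈ 10.050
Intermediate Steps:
h = 0 (h = 4 - 4 = 0)
√(-3*(-2 + h) + 95) = √(-3*(-2 + 0) + 95) = √(-3*(-2) + 95) = √(6 + 95) = √101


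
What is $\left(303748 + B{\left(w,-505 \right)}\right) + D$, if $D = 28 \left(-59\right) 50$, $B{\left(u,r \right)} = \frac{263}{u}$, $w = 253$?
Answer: $\frac{55950707}{253} \approx 2.2115 \cdot 10^{5}$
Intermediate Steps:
$D = -82600$ ($D = \left(-1652\right) 50 = -82600$)
$\left(303748 + B{\left(w,-505 \right)}\right) + D = \left(303748 + \frac{263}{253}\right) - 82600 = \frac{76848507}{253} - 82600 = \frac{55950707}{253}$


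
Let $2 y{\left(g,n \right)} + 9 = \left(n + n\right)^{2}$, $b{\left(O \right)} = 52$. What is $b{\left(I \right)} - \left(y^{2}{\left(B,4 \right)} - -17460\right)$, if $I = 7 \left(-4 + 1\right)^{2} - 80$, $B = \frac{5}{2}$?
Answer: $- \frac{72657}{4} \approx -18164.0$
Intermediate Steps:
$B = \frac{5}{2}$ ($B = 5 \cdot \frac{1}{2} = \frac{5}{2} \approx 2.5$)
$I = -17$ ($I = 7 \left(-3\right)^{2} - 80 = 7 \cdot 9 - 80 = 63 - 80 = -17$)
$y{\left(g,n \right)} = - \frac{9}{2} + 2 n^{2}$ ($y{\left(g,n \right)} = - \frac{9}{2} + \frac{\left(n + n\right)^{2}}{2} = - \frac{9}{2} + \frac{\left(2 n\right)^{2}}{2} = - \frac{9}{2} + \frac{4 n^{2}}{2} = - \frac{9}{2} + 2 n^{2}$)
$b{\left(I \right)} - \left(y^{2}{\left(B,4 \right)} - -17460\right) = 52 - \left(\left(- \frac{9}{2} + 2 \cdot 4^{2}\right)^{2} - -17460\right) = 52 - \left(\left(- \frac{9}{2} + 2 \cdot 16\right)^{2} + 17460\right) = 52 - \left(\left(- \frac{9}{2} + 32\right)^{2} + 17460\right) = 52 - \left(\left(\frac{55}{2}\right)^{2} + 17460\right) = 52 - \left(\frac{3025}{4} + 17460\right) = 52 - \frac{72865}{4} = - \frac{72657}{4}$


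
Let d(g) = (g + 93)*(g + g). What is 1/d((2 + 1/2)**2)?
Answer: 8/9925 ≈ 0.00080605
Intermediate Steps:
d(g) = 2*g*(93 + g) (d(g) = (93 + g)*(2*g) = 2*g*(93 + g))
1/d((2 + 1/2)**2) = 1/(2*(2 + 1/2)**2*(93 + (2 + 1/2)**2)) = 1/(2*(5/2)**2*(93 + (5/2)**2)) = 1/(2*(25/4)*(93 + 25/4)) = 1/(2*(25/4)*(397/4)) = 1/(9925/8) = 8/9925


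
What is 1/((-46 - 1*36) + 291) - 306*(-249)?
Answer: 15924547/209 ≈ 76194.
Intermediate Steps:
1/((-46 - 1*36) + 291) - 306*(-249) = 1/((-46 - 36) + 291) + 76194 = 1/(-82 + 291) + 76194 = 1/209 + 76194 = 15924547/209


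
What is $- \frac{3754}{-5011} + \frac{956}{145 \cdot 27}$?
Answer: $\frac{19487426}{19618065} \approx 0.99334$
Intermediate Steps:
$- \frac{3754}{-5011} + \frac{956}{145 \cdot 27} = \left(-3754\right) \left(- \frac{1}{5011}\right) + \frac{956}{3915} = \frac{3754}{5011} + 956 \cdot \frac{1}{3915} = \frac{3754}{5011} + \frac{956}{3915} = \frac{19487426}{19618065}$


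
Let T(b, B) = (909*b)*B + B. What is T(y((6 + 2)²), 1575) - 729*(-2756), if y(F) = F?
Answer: 93637899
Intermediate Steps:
T(b, B) = B + 909*B*b (T(b, B) = 909*B*b + B = B + 909*B*b)
T(y((6 + 2)²), 1575) - 729*(-2756) = 1575*(1 + 909*(6 + 2)²) - 729*(-2756) = 1575*(1 + 909*8²) + 2009124 = 1575*(1 + 909*64) + 2009124 = 1575*(1 + 58176) + 2009124 = 1575*58177 + 2009124 = 91628775 + 2009124 = 93637899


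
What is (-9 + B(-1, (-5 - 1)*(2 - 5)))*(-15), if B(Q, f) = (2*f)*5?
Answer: -2565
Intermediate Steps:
B(Q, f) = 10*f
(-9 + B(-1, (-5 - 1)*(2 - 5)))*(-15) = (-9 + 10*((-5 - 1)*(2 - 5)))*(-15) = (-9 + 10*(-6*(-3)))*(-15) = (-9 + 10*18)*(-15) = (-9 + 180)*(-15) = 171*(-15) = -2565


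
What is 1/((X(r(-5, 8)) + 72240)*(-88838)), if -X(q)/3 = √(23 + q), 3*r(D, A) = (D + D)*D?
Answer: -40/256706267239 - √357/463611518633634 ≈ -1.5586e-10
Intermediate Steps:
r(D, A) = 2*D²/3 (r(D, A) = ((D + D)*D)/3 = ((2*D)*D)/3 = (2*D²)/3 = 2*D²/3)
X(q) = -3*√(23 + q)
1/((X(r(-5, 8)) + 72240)*(-88838)) = 1/((-3*√(23 + (⅔)*(-5)²) + 72240)*(-88838)) = -1/88838/(-3*√(23 + (⅔)*25) + 72240) = -1/88838/(-3*√(23 + 50/3) + 72240) = -1/88838/(-√357 + 72240) = -1/88838/(72240 - √357) = -1/(88838*(72240 - √357))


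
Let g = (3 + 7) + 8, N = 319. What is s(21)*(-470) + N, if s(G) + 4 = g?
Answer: -6261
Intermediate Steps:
g = 18 (g = 10 + 8 = 18)
s(G) = 14 (s(G) = -4 + 18 = 14)
s(21)*(-470) + N = 14*(-470) + 319 = -6580 + 319 = -6261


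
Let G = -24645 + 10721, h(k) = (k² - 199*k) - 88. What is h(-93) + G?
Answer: 13144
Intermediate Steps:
h(k) = -88 + k² - 199*k
G = -13924
h(-93) + G = (-88 + (-93)² - 199*(-93)) - 13924 = (-88 + 8649 + 18507) - 13924 = 27068 - 13924 = 13144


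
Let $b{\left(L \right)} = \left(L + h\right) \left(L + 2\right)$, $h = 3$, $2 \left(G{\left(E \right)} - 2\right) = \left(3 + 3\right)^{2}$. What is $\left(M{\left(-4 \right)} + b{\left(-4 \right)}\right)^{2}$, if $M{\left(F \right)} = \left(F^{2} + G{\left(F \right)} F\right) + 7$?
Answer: $3025$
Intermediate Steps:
$G{\left(E \right)} = 20$ ($G{\left(E \right)} = 2 + \frac{\left(3 + 3\right)^{2}}{2} = 2 + \frac{6^{2}}{2} = 2 + \frac{1}{2} \cdot 36 = 2 + 18 = 20$)
$b{\left(L \right)} = \left(2 + L\right) \left(3 + L\right)$ ($b{\left(L \right)} = \left(L + 3\right) \left(L + 2\right) = \left(3 + L\right) \left(2 + L\right) = \left(2 + L\right) \left(3 + L\right)$)
$M{\left(F \right)} = 7 + F^{2} + 20 F$ ($M{\left(F \right)} = \left(F^{2} + 20 F\right) + 7 = 7 + F^{2} + 20 F$)
$\left(M{\left(-4 \right)} + b{\left(-4 \right)}\right)^{2} = \left(\left(7 + \left(-4\right)^{2} + 20 \left(-4\right)\right) + \left(6 + \left(-4\right)^{2} + 5 \left(-4\right)\right)\right)^{2} = \left(\left(7 + 16 - 80\right) + \left(6 + 16 - 20\right)\right)^{2} = \left(-57 + 2\right)^{2} = \left(-55\right)^{2} = 3025$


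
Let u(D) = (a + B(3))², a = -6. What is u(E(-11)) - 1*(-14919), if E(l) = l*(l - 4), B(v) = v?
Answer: 14928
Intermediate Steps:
E(l) = l*(-4 + l)
u(D) = 9 (u(D) = (-6 + 3)² = (-3)² = 9)
u(E(-11)) - 1*(-14919) = 9 - 1*(-14919) = 9 + 14919 = 14928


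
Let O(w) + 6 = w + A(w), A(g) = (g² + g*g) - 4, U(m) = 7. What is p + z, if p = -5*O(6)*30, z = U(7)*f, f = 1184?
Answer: -1912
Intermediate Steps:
z = 8288 (z = 7*1184 = 8288)
A(g) = -4 + 2*g² (A(g) = (g² + g²) - 4 = 2*g² - 4 = -4 + 2*g²)
O(w) = -10 + w + 2*w² (O(w) = -6 + (w + (-4 + 2*w²)) = -6 + (-4 + w + 2*w²) = -10 + w + 2*w²)
p = -10200 (p = -5*(-10 + 6 + 2*6²)*30 = -5*(-10 + 6 + 2*36)*30 = -5*(-10 + 6 + 72)*30 = -5*68*30 = -340*30 = -10200)
p + z = -10200 + 8288 = -1912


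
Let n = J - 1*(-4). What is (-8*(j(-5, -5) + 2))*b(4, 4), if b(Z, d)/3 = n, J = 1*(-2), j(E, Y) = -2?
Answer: 0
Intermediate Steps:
J = -2
n = 2 (n = -2 - 1*(-4) = -2 + 4 = 2)
b(Z, d) = 6 (b(Z, d) = 3*2 = 6)
(-8*(j(-5, -5) + 2))*b(4, 4) = -8*(-2 + 2)*6 = -8*0*6 = 0*6 = 0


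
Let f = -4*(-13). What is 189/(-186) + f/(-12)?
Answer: -995/186 ≈ -5.3495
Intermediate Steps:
f = 52
189/(-186) + f/(-12) = 189/(-186) + 52/(-12) = 189*(-1/186) + 52*(-1/12) = -63/62 - 13/3 = -995/186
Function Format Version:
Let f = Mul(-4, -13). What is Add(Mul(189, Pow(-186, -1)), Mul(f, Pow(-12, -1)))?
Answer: Rational(-995, 186) ≈ -5.3495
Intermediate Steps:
f = 52
Add(Mul(189, Pow(-186, -1)), Mul(f, Pow(-12, -1))) = Add(Mul(189, Pow(-186, -1)), Mul(52, Pow(-12, -1))) = Add(Mul(189, Rational(-1, 186)), Mul(52, Rational(-1, 12))) = Add(Rational(-63, 62), Rational(-13, 3)) = Rational(-995, 186)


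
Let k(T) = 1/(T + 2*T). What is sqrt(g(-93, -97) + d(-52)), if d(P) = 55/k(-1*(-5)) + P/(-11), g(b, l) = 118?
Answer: 5*sqrt(4587)/11 ≈ 30.785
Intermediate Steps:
k(T) = 1/(3*T)
d(P) = 825 - P/11 (d(P) = 55/((1/(3*((-1*(-5)))))) + P/(-11) = 55/(((1/3)/5)) + P*(-1/11) = 55/(((1/3)*(1/5))) - P/11 = 55/(1/15) - P/11 = 55*15 - P/11 = 825 - P/11)
sqrt(g(-93, -97) + d(-52)) = sqrt(118 + (825 - 1/11*(-52))) = sqrt(118 + (825 + 52/11)) = sqrt(118 + 9127/11) = sqrt(10425/11) = 5*sqrt(4587)/11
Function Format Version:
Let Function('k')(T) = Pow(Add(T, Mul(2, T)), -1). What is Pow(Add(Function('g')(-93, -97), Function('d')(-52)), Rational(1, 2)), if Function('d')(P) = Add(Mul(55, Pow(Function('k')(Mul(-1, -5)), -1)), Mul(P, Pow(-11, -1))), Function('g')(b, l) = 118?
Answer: Mul(Rational(5, 11), Pow(4587, Rational(1, 2))) ≈ 30.785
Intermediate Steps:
Function('k')(T) = Mul(Rational(1, 3), Pow(T, -1)) (Function('k')(T) = Pow(Mul(3, T), -1) = Mul(Rational(1, 3), Pow(T, -1)))
Function('d')(P) = Add(825, Mul(Rational(-1, 11), P)) (Function('d')(P) = Add(Mul(55, Pow(Mul(Rational(1, 3), Pow(Mul(-1, -5), -1)), -1)), Mul(P, Pow(-11, -1))) = Add(Mul(55, Pow(Mul(Rational(1, 3), Pow(5, -1)), -1)), Mul(P, Rational(-1, 11))) = Add(Mul(55, Pow(Mul(Rational(1, 3), Rational(1, 5)), -1)), Mul(Rational(-1, 11), P)) = Add(Mul(55, Pow(Rational(1, 15), -1)), Mul(Rational(-1, 11), P)) = Add(Mul(55, 15), Mul(Rational(-1, 11), P)) = Add(825, Mul(Rational(-1, 11), P)))
Pow(Add(Function('g')(-93, -97), Function('d')(-52)), Rational(1, 2)) = Pow(Add(118, Add(825, Mul(Rational(-1, 11), -52))), Rational(1, 2)) = Pow(Add(118, Add(825, Rational(52, 11))), Rational(1, 2)) = Pow(Add(118, Rational(9127, 11)), Rational(1, 2)) = Pow(Rational(10425, 11), Rational(1, 2)) = Mul(Rational(5, 11), Pow(4587, Rational(1, 2)))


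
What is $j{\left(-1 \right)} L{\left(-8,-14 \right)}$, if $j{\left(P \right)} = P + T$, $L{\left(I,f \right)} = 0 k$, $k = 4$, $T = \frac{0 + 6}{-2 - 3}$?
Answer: $0$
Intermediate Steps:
$T = - \frac{6}{5}$ ($T = \frac{6}{-5} = 6 \left(- \frac{1}{5}\right) = - \frac{6}{5} \approx -1.2$)
$L{\left(I,f \right)} = 0$ ($L{\left(I,f \right)} = 0 \cdot 4 = 0$)
$j{\left(P \right)} = - \frac{6}{5} + P$ ($j{\left(P \right)} = P - \frac{6}{5} = - \frac{6}{5} + P$)
$j{\left(-1 \right)} L{\left(-8,-14 \right)} = \left(- \frac{6}{5} - 1\right) 0 = \left(- \frac{11}{5}\right) 0 = 0$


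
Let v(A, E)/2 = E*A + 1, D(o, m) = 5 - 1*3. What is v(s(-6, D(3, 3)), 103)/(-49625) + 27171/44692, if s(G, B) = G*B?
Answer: 291750023/443568100 ≈ 0.65773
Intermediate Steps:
D(o, m) = 2 (D(o, m) = 5 - 3 = 2)
s(G, B) = B*G
v(A, E) = 2 + 2*A*E (v(A, E) = 2*(E*A + 1) = 2*(A*E + 1) = 2*(1 + A*E) = 2 + 2*A*E)
v(s(-6, D(3, 3)), 103)/(-49625) + 27171/44692 = (2 + 2*(2*(-6))*103)/(-49625) + 27171/44692 = (2 + 2*(-12)*103)*(-1/49625) + 27171*(1/44692) = (2 - 2472)*(-1/49625) + 27171/44692 = -2470*(-1/49625) + 27171/44692 = 494/9925 + 27171/44692 = 291750023/443568100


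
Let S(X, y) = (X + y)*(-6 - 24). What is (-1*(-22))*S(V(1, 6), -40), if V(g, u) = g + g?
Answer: 25080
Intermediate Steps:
V(g, u) = 2*g
S(X, y) = -30*X - 30*y (S(X, y) = (X + y)*(-30) = -30*X - 30*y)
(-1*(-22))*S(V(1, 6), -40) = (-1*(-22))*(-60 - 30*(-40)) = 22*(-30*2 + 1200) = 22*(-60 + 1200) = 22*1140 = 25080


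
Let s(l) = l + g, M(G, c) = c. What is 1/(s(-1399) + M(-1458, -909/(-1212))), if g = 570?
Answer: -4/3313 ≈ -0.0012074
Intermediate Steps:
s(l) = 570 + l (s(l) = l + 570 = 570 + l)
1/(s(-1399) + M(-1458, -909/(-1212))) = 1/((570 - 1399) - 909/(-1212)) = 1/(-829 - 909*(-1/1212)) = 1/(-829 + 3/4) = 1/(-3313/4) = -4/3313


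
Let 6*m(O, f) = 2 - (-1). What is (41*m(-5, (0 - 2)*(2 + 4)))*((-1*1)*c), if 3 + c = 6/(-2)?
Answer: 123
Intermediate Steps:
c = -6 (c = -3 + 6/(-2) = -3 + 6*(-½) = -3 - 3 = -6)
m(O, f) = ½ (m(O, f) = (2 - (-1))/6 = (2 - 1*(-1))/6 = (2 + 1)/6 = (⅙)*3 = ½)
(41*m(-5, (0 - 2)*(2 + 4)))*((-1*1)*c) = (41*(½))*(-1*1*(-6)) = 41*(-1*(-6))/2 = (41/2)*6 = 123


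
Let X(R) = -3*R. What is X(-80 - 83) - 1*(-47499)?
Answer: 47988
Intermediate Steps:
X(-80 - 83) - 1*(-47499) = -3*(-80 - 83) - 1*(-47499) = -3*(-163) + 47499 = 489 + 47499 = 47988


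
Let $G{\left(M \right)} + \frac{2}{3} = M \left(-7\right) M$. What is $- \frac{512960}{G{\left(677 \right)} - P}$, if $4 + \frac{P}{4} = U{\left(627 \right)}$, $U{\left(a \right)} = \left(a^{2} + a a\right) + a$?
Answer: $\frac{1538880}{19067483} \approx 0.080707$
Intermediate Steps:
$G{\left(M \right)} = - \frac{2}{3} - 7 M^{2}$ ($G{\left(M \right)} = - \frac{2}{3} + M \left(-7\right) M = - \frac{2}{3} + - 7 M M = - \frac{2}{3} - 7 M^{2}$)
$U{\left(a \right)} = a + 2 a^{2}$ ($U{\left(a \right)} = \left(a^{2} + a^{2}\right) + a = 2 a^{2} + a = a + 2 a^{2}$)
$P = 3147524$ ($P = -16 + 4 \cdot 627 \left(1 + 2 \cdot 627\right) = -16 + 4 \cdot 627 \left(1 + 1254\right) = -16 + 4 \cdot 627 \cdot 1255 = -16 + 4 \cdot 786885 = -16 + 3147540 = 3147524$)
$- \frac{512960}{G{\left(677 \right)} - P} = - \frac{512960}{\left(- \frac{2}{3} - 7 \cdot 677^{2}\right) - 3147524} = - \frac{512960}{\left(- \frac{2}{3} - 3208303\right) - 3147524} = - \frac{512960}{- \frac{9624911}{3} - 3147524} = - \frac{512960}{- \frac{19067483}{3}} = \left(-512960\right) \left(- \frac{3}{19067483}\right) = \frac{1538880}{19067483}$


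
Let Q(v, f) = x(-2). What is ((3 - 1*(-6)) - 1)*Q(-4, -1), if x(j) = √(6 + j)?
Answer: 16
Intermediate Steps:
Q(v, f) = 2 (Q(v, f) = √(6 - 2) = √4 = 2)
((3 - 1*(-6)) - 1)*Q(-4, -1) = ((3 - 1*(-6)) - 1)*2 = ((3 + 6) - 1)*2 = (9 - 1)*2 = 8*2 = 16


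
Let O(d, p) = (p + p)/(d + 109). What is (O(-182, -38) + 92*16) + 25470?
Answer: 1966842/73 ≈ 26943.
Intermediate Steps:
O(d, p) = 2*p/(109 + d) (O(d, p) = (2*p)/(109 + d) = 2*p/(109 + d))
(O(-182, -38) + 92*16) + 25470 = (2*(-38)/(109 - 182) + 92*16) + 25470 = (2*(-38)/(-73) + 1472) + 25470 = (2*(-38)*(-1/73) + 1472) + 25470 = (76/73 + 1472) + 25470 = 107532/73 + 25470 = 1966842/73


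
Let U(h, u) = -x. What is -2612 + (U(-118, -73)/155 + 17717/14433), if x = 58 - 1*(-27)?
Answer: -1168365010/447423 ≈ -2611.3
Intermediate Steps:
x = 85 (x = 58 + 27 = 85)
U(h, u) = -85 (U(h, u) = -1*85 = -85)
-2612 + (U(-118, -73)/155 + 17717/14433) = -2612 + (-85/155 + 17717/14433) = -2612 + (-85*1/155 + 17717*(1/14433)) = -2612 + (-17/31 + 17717/14433) = -2612 + 303866/447423 = -1168365010/447423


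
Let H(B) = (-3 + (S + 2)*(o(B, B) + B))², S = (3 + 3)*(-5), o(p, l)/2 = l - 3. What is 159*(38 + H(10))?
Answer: 72450417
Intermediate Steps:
o(p, l) = -6 + 2*l (o(p, l) = 2*(l - 3) = 2*(-3 + l) = -6 + 2*l)
S = -30 (S = 6*(-5) = -30)
H(B) = (165 - 84*B)² (H(B) = (-3 + (-30 + 2)*((-6 + 2*B) + B))² = (-3 - 28*(-6 + 3*B))² = (-3 + (168 - 84*B))² = (165 - 84*B)²)
159*(38 + H(10)) = 159*(38 + 9*(55 - 28*10)²) = 159*(38 + 9*(55 - 280)²) = 159*(38 + 9*(-225)²) = 159*(38 + 9*50625) = 159*(38 + 455625) = 159*455663 = 72450417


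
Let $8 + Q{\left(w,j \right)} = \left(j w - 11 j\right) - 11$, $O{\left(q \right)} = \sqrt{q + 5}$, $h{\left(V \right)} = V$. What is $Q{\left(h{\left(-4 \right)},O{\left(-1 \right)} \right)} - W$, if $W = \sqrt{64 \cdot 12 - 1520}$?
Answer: $-49 - 4 i \sqrt{47} \approx -49.0 - 27.423 i$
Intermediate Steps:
$O{\left(q \right)} = \sqrt{5 + q}$
$Q{\left(w,j \right)} = -19 - 11 j + j w$ ($Q{\left(w,j \right)} = -8 - \left(11 + 11 j - j w\right) = -19 - 11 j + j w$)
$W = 4 i \sqrt{47}$ ($W = \sqrt{768 - 1520} = \sqrt{-752} = 4 i \sqrt{47} \approx 27.423 i$)
$Q{\left(h{\left(-4 \right)},O{\left(-1 \right)} \right)} - W = \left(-19 - 11 \sqrt{5 - 1} + \sqrt{5 - 1} \left(-4\right)\right) - 4 i \sqrt{47} = \left(-19 - 11 \sqrt{4} + \sqrt{4} \left(-4\right)\right) - 4 i \sqrt{47} = \left(-19 - 22 + 2 \left(-4\right)\right) - 4 i \sqrt{47} = \left(-19 - 22 - 8\right) - 4 i \sqrt{47} = -49 - 4 i \sqrt{47}$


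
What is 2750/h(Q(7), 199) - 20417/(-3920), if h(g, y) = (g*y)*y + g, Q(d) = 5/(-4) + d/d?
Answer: 382717017/77619920 ≈ 4.9307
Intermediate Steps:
Q(d) = -¼ (Q(d) = 5*(-¼) + 1 = -5/4 + 1 = -¼)
h(g, y) = g + g*y² (h(g, y) = g*y² + g = g + g*y²)
2750/h(Q(7), 199) - 20417/(-3920) = 2750/((-(1 + 199²)/4)) - 20417/(-3920) = 2750/((-(1 + 39601)/4)) - 20417*(-1/3920) = 2750/((-¼*39602)) + 20417/3920 = 2750/(-19801/2) + 20417/3920 = 2750*(-2/19801) + 20417/3920 = -5500/19801 + 20417/3920 = 382717017/77619920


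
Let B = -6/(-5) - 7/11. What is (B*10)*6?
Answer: 372/11 ≈ 33.818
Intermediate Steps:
B = 31/55 (B = -6*(-⅕) - 7*1/11 = 6/5 - 7/11 = 31/55 ≈ 0.56364)
(B*10)*6 = ((31/55)*10)*6 = (62/11)*6 = 372/11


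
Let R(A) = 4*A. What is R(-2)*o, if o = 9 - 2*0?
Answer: -72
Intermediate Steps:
o = 9 (o = 9 + 0 = 9)
R(-2)*o = (4*(-2))*9 = -8*9 = -72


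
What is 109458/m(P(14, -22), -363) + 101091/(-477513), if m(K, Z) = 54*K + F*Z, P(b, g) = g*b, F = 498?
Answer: -1337473850/1745628357 ≈ -0.76618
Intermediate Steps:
P(b, g) = b*g
m(K, Z) = 54*K + 498*Z
109458/m(P(14, -22), -363) + 101091/(-477513) = 109458/(54*(14*(-22)) + 498*(-363)) + 101091/(-477513) = 109458/(54*(-308) - 180774) + 101091*(-1/477513) = 109458/(-16632 - 180774) - 33697/159171 = 109458/(-197406) - 33697/159171 = 109458*(-1/197406) - 33697/159171 = -6081/10967 - 33697/159171 = -1337473850/1745628357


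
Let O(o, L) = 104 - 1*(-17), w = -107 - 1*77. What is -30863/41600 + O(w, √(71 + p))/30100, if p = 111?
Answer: -9239427/12521600 ≈ -0.73788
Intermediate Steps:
w = -184 (w = -107 - 77 = -184)
O(o, L) = 121 (O(o, L) = 104 + 17 = 121)
-30863/41600 + O(w, √(71 + p))/30100 = -30863/41600 + 121/30100 = -9239427/12521600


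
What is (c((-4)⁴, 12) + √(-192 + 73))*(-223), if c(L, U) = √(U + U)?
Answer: -446*√6 - 223*I*√119 ≈ -1092.5 - 2432.6*I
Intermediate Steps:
c(L, U) = √2*√U (c(L, U) = √(2*U) = √2*√U)
(c((-4)⁴, 12) + √(-192 + 73))*(-223) = (√2*√12 + √(-192 + 73))*(-223) = (√2*(2*√3) + √(-119))*(-223) = (2*√6 + I*√119)*(-223) = -446*√6 - 223*I*√119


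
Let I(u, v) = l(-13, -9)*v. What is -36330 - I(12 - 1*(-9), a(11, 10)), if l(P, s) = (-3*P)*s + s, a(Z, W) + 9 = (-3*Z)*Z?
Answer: -170250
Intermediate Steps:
a(Z, W) = -9 - 3*Z**2 (a(Z, W) = -9 + (-3*Z)*Z = -9 - 3*Z**2)
l(P, s) = s - 3*P*s (l(P, s) = -3*P*s + s = s - 3*P*s)
I(u, v) = -360*v (I(u, v) = (-9*(1 - 3*(-13)))*v = (-9*(1 + 39))*v = (-9*40)*v = -360*v)
-36330 - I(12 - 1*(-9), a(11, 10)) = -36330 - (-360)*(-9 - 3*11**2) = -36330 - (-360)*(-9 - 3*121) = -36330 - (-360)*(-9 - 363) = -36330 - (-360)*(-372) = -36330 - 1*133920 = -36330 - 133920 = -170250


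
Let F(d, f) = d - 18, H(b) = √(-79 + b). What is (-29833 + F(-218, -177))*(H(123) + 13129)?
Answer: -394775901 - 60138*√11 ≈ -3.9498e+8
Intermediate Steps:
F(d, f) = -18 + d
(-29833 + F(-218, -177))*(H(123) + 13129) = (-29833 + (-18 - 218))*(√(-79 + 123) + 13129) = (-29833 - 236)*(√44 + 13129) = -30069*(2*√11 + 13129) = -30069*(13129 + 2*√11) = -394775901 - 60138*√11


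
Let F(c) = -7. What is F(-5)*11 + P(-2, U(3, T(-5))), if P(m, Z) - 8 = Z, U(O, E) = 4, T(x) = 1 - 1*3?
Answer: -65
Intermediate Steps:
T(x) = -2 (T(x) = 1 - 3 = -2)
P(m, Z) = 8 + Z
F(-5)*11 + P(-2, U(3, T(-5))) = -7*11 + (8 + 4) = -77 + 12 = -65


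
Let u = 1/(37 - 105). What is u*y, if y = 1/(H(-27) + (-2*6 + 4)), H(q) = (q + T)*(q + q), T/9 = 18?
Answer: 1/496264 ≈ 2.0151e-6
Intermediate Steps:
T = 162 (T = 9*18 = 162)
u = -1/68 (u = 1/(-68) = -1/68 ≈ -0.014706)
H(q) = 2*q*(162 + q) (H(q) = (q + 162)*(q + q) = (162 + q)*(2*q) = 2*q*(162 + q))
y = -1/7298 (y = 1/(2*(-27)*(162 - 27) + (-2*6 + 4)) = 1/(2*(-27)*135 + (-12 + 4)) = 1/(-7290 - 8) = 1/(-7298) = -1/7298 ≈ -0.00013702)
u*y = -1/68*(-1/7298) = 1/496264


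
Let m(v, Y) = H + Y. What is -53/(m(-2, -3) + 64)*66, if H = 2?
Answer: -1166/21 ≈ -55.524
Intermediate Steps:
m(v, Y) = 2 + Y
-53/(m(-2, -3) + 64)*66 = -53/((2 - 3) + 64)*66 = -53/(-1 + 64)*66 = -53/63*66 = -1166/21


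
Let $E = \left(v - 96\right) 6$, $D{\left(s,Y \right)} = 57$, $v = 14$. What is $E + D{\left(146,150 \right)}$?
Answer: $-435$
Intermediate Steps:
$E = -492$ ($E = \left(14 - 96\right) 6 = \left(-82\right) 6 = -492$)
$E + D{\left(146,150 \right)} = -492 + 57 = -435$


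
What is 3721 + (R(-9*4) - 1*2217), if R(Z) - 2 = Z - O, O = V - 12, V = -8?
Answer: 1490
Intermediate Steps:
O = -20 (O = -8 - 12 = -20)
R(Z) = 22 + Z (R(Z) = 2 + (Z - 1*(-20)) = 2 + (Z + 20) = 2 + (20 + Z) = 22 + Z)
3721 + (R(-9*4) - 1*2217) = 3721 + ((22 - 9*4) - 1*2217) = 3721 + ((22 - 36) - 2217) = 3721 + (-14 - 2217) = 3721 - 2231 = 1490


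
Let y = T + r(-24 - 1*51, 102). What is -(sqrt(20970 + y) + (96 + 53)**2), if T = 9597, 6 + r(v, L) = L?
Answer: -22201 - 3*sqrt(3407) ≈ -22376.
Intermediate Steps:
r(v, L) = -6 + L
y = 9693 (y = 9597 + (-6 + 102) = 9597 + 96 = 9693)
-(sqrt(20970 + y) + (96 + 53)**2) = -(sqrt(20970 + 9693) + (96 + 53)**2) = -(sqrt(30663) + 149**2) = -(3*sqrt(3407) + 22201) = -(22201 + 3*sqrt(3407)) = -22201 - 3*sqrt(3407)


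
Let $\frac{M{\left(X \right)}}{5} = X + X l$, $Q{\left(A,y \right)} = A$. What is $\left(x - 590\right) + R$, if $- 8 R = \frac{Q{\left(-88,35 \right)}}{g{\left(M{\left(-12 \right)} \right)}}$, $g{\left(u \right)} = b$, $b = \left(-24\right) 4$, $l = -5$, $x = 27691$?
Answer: $\frac{2601685}{96} \approx 27101.0$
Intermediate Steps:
$M{\left(X \right)} = - 20 X$ ($M{\left(X \right)} = 5 \left(X + X \left(-5\right)\right) = 5 \left(X - 5 X\right) = 5 \left(- 4 X\right) = - 20 X$)
$b = -96$
$g{\left(u \right)} = -96$
$R = - \frac{11}{96}$ ($R = - \frac{\left(-88\right) \frac{1}{-96}}{8} = - \frac{\left(-88\right) \left(- \frac{1}{96}\right)}{8} = \left(- \frac{1}{8}\right) \frac{11}{12} = - \frac{11}{96} \approx -0.11458$)
$\left(x - 590\right) + R = \left(27691 - 590\right) - \frac{11}{96} = 27101 - \frac{11}{96} = \frac{2601685}{96}$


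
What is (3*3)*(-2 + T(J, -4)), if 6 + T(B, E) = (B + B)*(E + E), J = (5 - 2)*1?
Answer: -504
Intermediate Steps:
J = 3 (J = 3*1 = 3)
T(B, E) = -6 + 4*B*E (T(B, E) = -6 + (B + B)*(E + E) = -6 + (2*B)*(2*E) = -6 + 4*B*E)
(3*3)*(-2 + T(J, -4)) = (3*3)*(-2 + (-6 + 4*3*(-4))) = 9*(-2 + (-6 - 48)) = 9*(-2 - 54) = 9*(-56) = -504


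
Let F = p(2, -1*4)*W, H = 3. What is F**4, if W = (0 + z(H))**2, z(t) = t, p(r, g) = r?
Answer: 104976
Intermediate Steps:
W = 9 (W = (0 + 3)**2 = 3**2 = 9)
F = 18 (F = 2*9 = 18)
F**4 = 18**4 = 104976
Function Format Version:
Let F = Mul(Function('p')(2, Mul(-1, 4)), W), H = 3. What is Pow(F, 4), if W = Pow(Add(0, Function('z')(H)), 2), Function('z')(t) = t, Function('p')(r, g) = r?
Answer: 104976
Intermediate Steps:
W = 9 (W = Pow(Add(0, 3), 2) = Pow(3, 2) = 9)
F = 18 (F = Mul(2, 9) = 18)
Pow(F, 4) = Pow(18, 4) = 104976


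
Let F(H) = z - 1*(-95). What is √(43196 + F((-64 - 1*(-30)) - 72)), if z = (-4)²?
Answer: √43307 ≈ 208.10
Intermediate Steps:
z = 16
F(H) = 111 (F(H) = 16 - 1*(-95) = 16 + 95 = 111)
√(43196 + F((-64 - 1*(-30)) - 72)) = √(43196 + 111) = √43307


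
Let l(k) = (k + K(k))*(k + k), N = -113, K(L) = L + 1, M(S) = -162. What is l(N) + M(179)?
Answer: 50688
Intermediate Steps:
K(L) = 1 + L
l(k) = 2*k*(1 + 2*k) (l(k) = (k + (1 + k))*(k + k) = (1 + 2*k)*(2*k) = 2*k*(1 + 2*k))
l(N) + M(179) = 2*(-113)*(1 + 2*(-113)) - 162 = 2*(-113)*(1 - 226) - 162 = 2*(-113)*(-225) - 162 = 50850 - 162 = 50688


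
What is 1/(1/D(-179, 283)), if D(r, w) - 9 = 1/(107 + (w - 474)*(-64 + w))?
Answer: 375497/41722 ≈ 9.0000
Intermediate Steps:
D(r, w) = 9 + 1/(107 + (-474 + w)*(-64 + w)) (D(r, w) = 9 + 1/(107 + (w - 474)*(-64 + w)) = 9 + 1/(107 + (-474 + w)*(-64 + w)))
1/(1/D(-179, 283)) = 1/(1/((273988 - 4842*283 + 9*283²)/(30443 + 283² - 538*283))) = 1/(1/((273988 - 1370286 + 9*80089)/(30443 + 80089 - 152254))) = 1/(1/((273988 - 1370286 + 720801)/(-41722))) = 1/(1/(-1/41722*(-375497))) = 1/(1/(375497/41722)) = 1/(41722/375497) = 375497/41722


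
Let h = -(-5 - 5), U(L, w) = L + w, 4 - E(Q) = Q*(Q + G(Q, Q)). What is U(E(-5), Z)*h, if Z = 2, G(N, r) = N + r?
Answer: -690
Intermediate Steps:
E(Q) = 4 - 3*Q² (E(Q) = 4 - Q*(Q + (Q + Q)) = 4 - Q*(Q + 2*Q) = 4 - Q*3*Q = 4 - 3*Q²)
h = 10 (h = -1*(-10) = 10)
U(E(-5), Z)*h = ((4 - 3*(-5)²) + 2)*10 = ((4 - 3*25) + 2)*10 = ((4 - 75) + 2)*10 = (-71 + 2)*10 = -69*10 = -690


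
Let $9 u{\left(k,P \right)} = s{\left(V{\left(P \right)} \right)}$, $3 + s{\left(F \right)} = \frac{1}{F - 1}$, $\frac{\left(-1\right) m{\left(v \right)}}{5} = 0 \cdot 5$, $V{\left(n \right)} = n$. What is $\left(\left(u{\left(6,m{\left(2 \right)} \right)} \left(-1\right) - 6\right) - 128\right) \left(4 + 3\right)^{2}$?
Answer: $- \frac{58898}{9} \approx -6544.2$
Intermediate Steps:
$m{\left(v \right)} = 0$ ($m{\left(v \right)} = - 5 \cdot 0 \cdot 5 = \left(-5\right) 0 = 0$)
$s{\left(F \right)} = -3 + \frac{1}{-1 + F}$ ($s{\left(F \right)} = -3 + \frac{1}{F - 1} = -3 + \frac{1}{-1 + F}$)
$u{\left(k,P \right)} = \frac{4 - 3 P}{9 \left(-1 + P\right)}$ ($u{\left(k,P \right)} = \frac{\frac{1}{-1 + P} \left(4 - 3 P\right)}{9} = \frac{4 - 3 P}{9 \left(-1 + P\right)}$)
$\left(\left(u{\left(6,m{\left(2 \right)} \right)} \left(-1\right) - 6\right) - 128\right) \left(4 + 3\right)^{2} = \left(\left(\frac{4 - 0}{9 \left(-1 + 0\right)} \left(-1\right) - 6\right) - 128\right) \left(4 + 3\right)^{2} = \left(\left(\frac{4 + 0}{9 \left(-1\right)} \left(-1\right) - 6\right) - 128\right) 7^{2} = \left(\left(\frac{1}{9} \left(-1\right) 4 \left(-1\right) - 6\right) - 128\right) 49 = \left(\left(\left(- \frac{4}{9}\right) \left(-1\right) - 6\right) - 128\right) 49 = \left(\left(\frac{4}{9} - 6\right) - 128\right) 49 = \left(- \frac{50}{9} - 128\right) 49 = \left(- \frac{1202}{9}\right) 49 = - \frac{58898}{9}$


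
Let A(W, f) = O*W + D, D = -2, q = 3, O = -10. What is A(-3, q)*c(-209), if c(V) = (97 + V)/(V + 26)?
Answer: 3136/183 ≈ 17.137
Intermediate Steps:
c(V) = (97 + V)/(26 + V)
A(W, f) = -2 - 10*W (A(W, f) = -10*W - 2 = -2 - 10*W)
A(-3, q)*c(-209) = (-2 - 10*(-3))*((97 - 209)/(26 - 209)) = (-2 + 30)*(-112/(-183)) = 28*(-1/183*(-112)) = 28*(112/183) = 3136/183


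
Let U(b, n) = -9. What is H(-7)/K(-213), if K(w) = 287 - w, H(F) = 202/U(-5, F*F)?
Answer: -101/2250 ≈ -0.044889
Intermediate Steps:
H(F) = -202/9 (H(F) = 202/(-9) = 202*(-⅑) = -202/9)
H(-7)/K(-213) = -202/(9*(287 - 1*(-213))) = -202/(9*(287 + 213)) = -202/9/500 = -202/9*1/500 = -101/2250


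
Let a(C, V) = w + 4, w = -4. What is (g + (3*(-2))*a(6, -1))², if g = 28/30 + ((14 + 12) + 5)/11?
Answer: 383161/27225 ≈ 14.074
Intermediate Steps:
a(C, V) = 0 (a(C, V) = -4 + 4 = 0)
g = 619/165 (g = 28*(1/30) + (26 + 5)*(1/11) = 14/15 + 31*(1/11) = 14/15 + 31/11 = 619/165 ≈ 3.7515)
(g + (3*(-2))*a(6, -1))² = (619/165 + (3*(-2))*0)² = (619/165 - 6*0)² = (619/165 + 0)² = (619/165)² = 383161/27225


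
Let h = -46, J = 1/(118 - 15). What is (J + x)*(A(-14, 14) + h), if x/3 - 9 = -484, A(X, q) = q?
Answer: 4696768/103 ≈ 45600.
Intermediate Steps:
J = 1/103 ≈ 0.0097087
x = -1425 (x = 27 + 3*(-484) = 27 - 1452 = -1425)
(J + x)*(A(-14, 14) + h) = (1/103 - 1425)*(14 - 46) = -146774/103*(-32) = 4696768/103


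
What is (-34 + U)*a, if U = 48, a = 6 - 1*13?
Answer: -98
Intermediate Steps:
a = -7 (a = 6 - 13 = -7)
(-34 + U)*a = (-34 + 48)*(-7) = 14*(-7) = -98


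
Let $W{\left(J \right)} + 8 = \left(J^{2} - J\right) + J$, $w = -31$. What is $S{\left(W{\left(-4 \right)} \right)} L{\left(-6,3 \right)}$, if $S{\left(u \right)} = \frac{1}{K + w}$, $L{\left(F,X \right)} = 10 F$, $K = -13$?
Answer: $\frac{15}{11} \approx 1.3636$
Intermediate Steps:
$W{\left(J \right)} = -8 + J^{2}$ ($W{\left(J \right)} = -8 + \left(\left(J^{2} - J\right) + J\right) = -8 + J^{2}$)
$S{\left(u \right)} = - \frac{1}{44}$ ($S{\left(u \right)} = \frac{1}{-13 - 31} = \frac{1}{-44} = - \frac{1}{44}$)
$S{\left(W{\left(-4 \right)} \right)} L{\left(-6,3 \right)} = - \frac{10 \left(-6\right)}{44} = \left(- \frac{1}{44}\right) \left(-60\right) = \frac{15}{11}$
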